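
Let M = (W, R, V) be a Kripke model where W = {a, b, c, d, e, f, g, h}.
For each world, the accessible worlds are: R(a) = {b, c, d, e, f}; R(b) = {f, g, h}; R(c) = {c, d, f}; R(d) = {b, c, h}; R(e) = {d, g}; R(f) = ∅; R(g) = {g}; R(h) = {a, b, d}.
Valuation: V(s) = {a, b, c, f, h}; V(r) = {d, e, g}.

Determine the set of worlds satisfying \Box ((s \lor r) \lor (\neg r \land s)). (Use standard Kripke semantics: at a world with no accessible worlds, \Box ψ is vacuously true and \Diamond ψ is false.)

a, b, c, d, e, f, g, h

Let φ = \Box ((s \lor r) \lor (\neg r \land s)). Evaluate φ at each world:
  a (successors {b, c, d, e, f}): φ is true.
  b (successors {f, g, h}): φ is true.
  c (successors {c, d, f}): φ is true.
  d (successors {b, c, h}): φ is true.
  e (successors {d, g}): φ is true.
  f (successors ∅): φ is true.
  g (successors {g}): φ is true.
  h (successors {a, b, d}): φ is true.
For instance, at h:
  At h: \Box ((s \lor r) \lor (\neg r \land s)) requires (s \lor r) \lor (\neg r \land s) at every successor {a, b, d}.
    At a: (s \lor r) \lor (\neg r \land s) is true.
    At b: (s \lor r) \lor (\neg r \land s) is true.
    At d: (s \lor r) \lor (\neg r \land s) is true.
  So \Box ((s \lor r) \lor (\neg r \land s)) is true at h.
Satisfying worlds: {a, b, c, d, e, f, g, h}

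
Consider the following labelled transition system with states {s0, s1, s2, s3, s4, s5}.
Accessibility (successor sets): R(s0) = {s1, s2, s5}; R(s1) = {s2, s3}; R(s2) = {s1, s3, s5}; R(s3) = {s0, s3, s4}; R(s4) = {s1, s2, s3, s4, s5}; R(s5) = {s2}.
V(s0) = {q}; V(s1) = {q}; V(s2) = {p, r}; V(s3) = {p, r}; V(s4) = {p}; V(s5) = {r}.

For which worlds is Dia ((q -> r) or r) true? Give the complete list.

Let φ = Dia ((q -> r) or r). Evaluate φ at each world:
  s0 (successors {s1, s2, s5}): φ is true.
  s1 (successors {s2, s3}): φ is true.
  s2 (successors {s1, s3, s5}): φ is true.
  s3 (successors {s0, s3, s4}): φ is true.
  s4 (successors {s1, s2, s3, s4, s5}): φ is true.
  s5 (successors {s2}): φ is true.
For instance, at s0:
  At s0: Dia ((q -> r) or r) requires (q -> r) or r at some successor in {s1, s2, s5}.
    (q -> r) or r holds at s2, so Dia ((q -> r) or r) is true at s0.
Satisfying worlds: {s0, s1, s2, s3, s4, s5}

s0, s1, s2, s3, s4, s5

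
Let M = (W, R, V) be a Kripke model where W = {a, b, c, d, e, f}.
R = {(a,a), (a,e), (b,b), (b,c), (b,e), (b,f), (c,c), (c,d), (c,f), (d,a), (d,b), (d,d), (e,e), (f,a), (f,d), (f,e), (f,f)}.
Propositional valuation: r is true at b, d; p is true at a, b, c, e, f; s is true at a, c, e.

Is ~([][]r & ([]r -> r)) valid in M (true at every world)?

Yes

Let φ = ~([][]r & ([]r -> r)). Evaluate φ at each world:
  a (successors {a, e}): φ is true.
  b (successors {b, c, e, f}): φ is true.
  c (successors {c, d, f}): φ is true.
  d (successors {a, b, d}): φ is true.
  e (successors {e}): φ is true.
  f (successors {a, d, e, f}): φ is true.
For instance, at a:
  At a: [][]r & ([]r -> r) is false, so ~([][]r & ([]r -> r)) is true.
    At a: [][]r is false, []r -> r is true, so [][]r & ([]r -> r) is false.
      At a: [][]r requires []r at every successor {a, e}.
        []r fails at a, so [][]r is false at a.
      At a: []r is false, r is false, so []r -> r is true.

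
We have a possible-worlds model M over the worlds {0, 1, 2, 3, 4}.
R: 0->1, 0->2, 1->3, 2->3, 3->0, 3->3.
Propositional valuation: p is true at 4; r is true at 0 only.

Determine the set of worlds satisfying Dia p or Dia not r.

Let φ = Dia p or Dia not r. Evaluate φ at each world:
  0 (successors {1, 2}): φ is true.
  1 (successors {3}): φ is true.
  2 (successors {3}): φ is true.
  3 (successors {0, 3}): φ is true.
  4 (successors ∅): φ is false.
For instance, at 0:
  At 0: Dia p is false, Dia not r is true, so Dia p or Dia not r is true.
    At 0: Dia p requires p at some successor in {1, 2}.
      At 1: p is false.
      At 2: p is false.
    So Dia p is false at 0.
    At 0: Dia not r requires not r at some successor in {1, 2}.
      not r holds at 1, so Dia not r is true at 0.
Satisfying worlds: {0, 1, 2, 3}

0, 1, 2, 3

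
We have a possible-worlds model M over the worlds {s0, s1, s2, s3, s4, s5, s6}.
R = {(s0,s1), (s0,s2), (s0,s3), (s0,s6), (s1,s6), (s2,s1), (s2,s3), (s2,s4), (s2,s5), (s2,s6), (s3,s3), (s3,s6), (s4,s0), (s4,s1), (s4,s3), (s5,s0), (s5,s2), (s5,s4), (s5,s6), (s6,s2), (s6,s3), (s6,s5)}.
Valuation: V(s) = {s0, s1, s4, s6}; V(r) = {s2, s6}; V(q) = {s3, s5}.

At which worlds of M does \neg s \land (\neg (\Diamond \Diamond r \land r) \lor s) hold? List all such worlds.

s3, s5

Recall that \Diamond ψ holds at a world iff ψ holds at some accessible world.
Let φ = \neg s \land (\neg (\Diamond \Diamond r \land r) \lor s). Evaluate φ at each world:
  s0 (successors {s1, s2, s3, s6}): φ is false.
  s1 (successors {s6}): φ is false.
  s2 (successors {s1, s3, s4, s5, s6}): φ is false.
  s3 (successors {s3, s6}): φ is true.
  s4 (successors {s0, s1, s3}): φ is false.
  s5 (successors {s0, s2, s4, s6}): φ is true.
  s6 (successors {s2, s3, s5}): φ is false.
For instance, at s6:
  At s6: \neg s is false, \neg (\Diamond \Diamond r \land r) \lor s is true, so \neg s \land (\neg (\Diamond \Diamond r \land r) \lor s) is false.
    At s6: \neg (\Diamond \Diamond r \land r) is false, s is true, so \neg (\Diamond \Diamond r \land r) \lor s is true.
      At s6: \Diamond \Diamond r \land r is true, so \neg (\Diamond \Diamond r \land r) is false.
Satisfying worlds: {s3, s5}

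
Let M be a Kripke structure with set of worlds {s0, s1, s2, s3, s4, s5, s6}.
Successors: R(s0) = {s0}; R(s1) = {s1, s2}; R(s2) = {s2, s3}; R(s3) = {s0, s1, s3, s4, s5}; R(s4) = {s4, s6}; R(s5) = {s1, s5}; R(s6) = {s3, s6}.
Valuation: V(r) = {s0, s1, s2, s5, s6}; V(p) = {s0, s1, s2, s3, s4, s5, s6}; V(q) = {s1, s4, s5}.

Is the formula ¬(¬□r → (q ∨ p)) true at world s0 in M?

No

At s0: ¬□r → (q ∨ p) is true, so ¬(¬□r → (q ∨ p)) is false.
  At s0: ¬□r is false, q ∨ p is true, so ¬□r → (q ∨ p) is true.
    At s0: □r is true, so ¬□r is false.
      At s0: □r requires r at every successor {s0}.
        At s0: r is true.
      So □r is true at s0.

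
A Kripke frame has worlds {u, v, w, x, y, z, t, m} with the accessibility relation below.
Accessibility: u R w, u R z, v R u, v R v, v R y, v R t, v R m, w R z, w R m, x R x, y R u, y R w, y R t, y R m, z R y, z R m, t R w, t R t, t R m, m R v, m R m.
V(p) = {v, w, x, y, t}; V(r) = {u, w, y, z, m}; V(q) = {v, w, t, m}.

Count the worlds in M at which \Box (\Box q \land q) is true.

Let φ = \Box (\Box q \land q). Evaluate φ at each world:
  u (successors {w, z}): φ is false.
  v (successors {u, v, y, t, m}): φ is false.
  w (successors {z, m}): φ is false.
  x (successors {x}): φ is false.
  y (successors {u, w, t, m}): φ is false.
  z (successors {y, m}): φ is false.
  t (successors {w, t, m}): φ is false.
  m (successors {v, m}): φ is false.
For instance, at z:
  At z: \Box (\Box q \land q) requires \Box q \land q at every successor {y, m}.
    \Box q \land q fails at y, so \Box (\Box q \land q) is false at z.
      At y: \Box q is false, q is false, so \Box q \land q is false.
Satisfying worlds: none.

0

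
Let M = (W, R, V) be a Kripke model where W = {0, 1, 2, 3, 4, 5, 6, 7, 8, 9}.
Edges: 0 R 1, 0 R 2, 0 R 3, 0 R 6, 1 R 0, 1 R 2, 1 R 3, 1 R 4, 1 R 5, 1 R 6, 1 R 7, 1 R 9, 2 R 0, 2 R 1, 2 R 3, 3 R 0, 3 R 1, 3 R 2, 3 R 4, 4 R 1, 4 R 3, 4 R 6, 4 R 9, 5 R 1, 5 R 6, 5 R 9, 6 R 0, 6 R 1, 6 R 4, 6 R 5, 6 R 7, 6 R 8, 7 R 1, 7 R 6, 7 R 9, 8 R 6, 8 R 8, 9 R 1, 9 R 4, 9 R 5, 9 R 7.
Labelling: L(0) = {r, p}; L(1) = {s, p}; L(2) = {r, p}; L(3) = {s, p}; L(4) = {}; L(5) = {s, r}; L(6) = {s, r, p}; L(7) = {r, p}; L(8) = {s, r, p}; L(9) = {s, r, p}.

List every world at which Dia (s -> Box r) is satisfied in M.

0, 1, 2, 3, 6, 8, 9

Recall that Box ψ holds at a world iff ψ holds at every accessible world, and Dia ψ holds iff ψ holds at some accessible world.
Let φ = Dia (s -> Box r). Evaluate φ at each world:
  0 (successors {1, 2, 3, 6}): φ is true.
  1 (successors {0, 2, 3, 4, 5, 6, 7, 9}): φ is true.
  2 (successors {0, 1, 3}): φ is true.
  3 (successors {0, 1, 2, 4}): φ is true.
  4 (successors {1, 3, 6, 9}): φ is false.
  5 (successors {1, 6, 9}): φ is false.
  6 (successors {0, 1, 4, 5, 7, 8}): φ is true.
  7 (successors {1, 6, 9}): φ is false.
  8 (successors {6, 8}): φ is true.
  9 (successors {1, 4, 5, 7}): φ is true.
For instance, at 5:
  At 5: Dia (s -> Box r) requires s -> Box r at some successor in {1, 6, 9}.
    At 1: s -> Box r is false.
    At 6: s -> Box r is false.
    At 9: s -> Box r is false.
  So Dia (s -> Box r) is false at 5.
Satisfying worlds: {0, 1, 2, 3, 6, 8, 9}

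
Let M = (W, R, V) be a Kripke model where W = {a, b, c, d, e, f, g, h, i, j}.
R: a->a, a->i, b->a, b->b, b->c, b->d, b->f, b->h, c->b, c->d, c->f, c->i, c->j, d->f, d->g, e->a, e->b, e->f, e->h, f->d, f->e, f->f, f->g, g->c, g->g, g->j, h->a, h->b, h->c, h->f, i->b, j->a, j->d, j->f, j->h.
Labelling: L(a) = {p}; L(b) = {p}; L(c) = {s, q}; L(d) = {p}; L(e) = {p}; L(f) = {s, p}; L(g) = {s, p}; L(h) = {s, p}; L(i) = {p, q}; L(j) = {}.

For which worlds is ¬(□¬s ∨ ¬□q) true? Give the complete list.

none

Let φ = ¬(□¬s ∨ ¬□q). Evaluate φ at each world:
  a (successors {a, i}): φ is false.
  b (successors {a, b, c, d, f, h}): φ is false.
  c (successors {b, d, f, i, j}): φ is false.
  d (successors {f, g}): φ is false.
  e (successors {a, b, f, h}): φ is false.
  f (successors {d, e, f, g}): φ is false.
  g (successors {c, g, j}): φ is false.
  h (successors {a, b, c, f}): φ is false.
  i (successors {b}): φ is false.
  j (successors {a, d, f, h}): φ is false.
For instance, at f:
  At f: □¬s ∨ ¬□q is true, so ¬(□¬s ∨ ¬□q) is false.
    At f: □¬s is false, ¬□q is true, so □¬s ∨ ¬□q is true.
      At f: □¬s requires ¬s at every successor {d, e, f, g}.
        ¬s fails at f, so □¬s is false at f.
      At f: □q is false, so ¬□q is true.
Satisfying worlds: none.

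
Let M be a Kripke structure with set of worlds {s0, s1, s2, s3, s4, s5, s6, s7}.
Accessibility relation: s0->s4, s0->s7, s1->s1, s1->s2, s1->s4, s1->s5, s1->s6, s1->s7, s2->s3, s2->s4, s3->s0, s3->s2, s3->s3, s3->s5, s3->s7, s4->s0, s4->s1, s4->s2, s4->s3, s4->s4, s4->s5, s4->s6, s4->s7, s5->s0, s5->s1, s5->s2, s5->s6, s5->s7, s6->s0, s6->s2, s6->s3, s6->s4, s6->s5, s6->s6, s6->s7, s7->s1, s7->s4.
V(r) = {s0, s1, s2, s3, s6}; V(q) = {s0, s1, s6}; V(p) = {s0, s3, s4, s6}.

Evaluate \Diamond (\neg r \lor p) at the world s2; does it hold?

At s2: \Diamond (\neg r \lor p) requires \neg r \lor p at some successor in {s3, s4}.
  \neg r \lor p holds at s3, so \Diamond (\neg r \lor p) is true at s2.

Yes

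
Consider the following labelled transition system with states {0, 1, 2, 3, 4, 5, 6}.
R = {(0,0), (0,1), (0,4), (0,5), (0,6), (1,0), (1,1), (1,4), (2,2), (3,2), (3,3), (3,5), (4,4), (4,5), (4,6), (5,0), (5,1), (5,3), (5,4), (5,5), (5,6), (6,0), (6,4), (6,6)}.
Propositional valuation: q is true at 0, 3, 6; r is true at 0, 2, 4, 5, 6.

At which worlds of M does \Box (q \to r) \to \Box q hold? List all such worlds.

Let φ = \Box (q \to r) \to \Box q. Evaluate φ at each world:
  0 (successors {0, 1, 4, 5, 6}): φ is false.
  1 (successors {0, 1, 4}): φ is false.
  2 (successors {2}): φ is false.
  3 (successors {2, 3, 5}): φ is true.
  4 (successors {4, 5, 6}): φ is false.
  5 (successors {0, 1, 3, 4, 5, 6}): φ is true.
  6 (successors {0, 4, 6}): φ is false.
For instance, at 6:
  At 6: \Box (q \to r) is true, \Box q is false, so \Box (q \to r) \to \Box q is false.
    At 6: \Box (q \to r) requires q \to r at every successor {0, 4, 6}.
      At 0: q \to r is true.
      At 4: q \to r is true.
      At 6: q \to r is true.
    So \Box (q \to r) is true at 6.
    At 6: \Box q requires q at every successor {0, 4, 6}.
      q fails at 4, so \Box q is false at 6.
Satisfying worlds: {3, 5}

3, 5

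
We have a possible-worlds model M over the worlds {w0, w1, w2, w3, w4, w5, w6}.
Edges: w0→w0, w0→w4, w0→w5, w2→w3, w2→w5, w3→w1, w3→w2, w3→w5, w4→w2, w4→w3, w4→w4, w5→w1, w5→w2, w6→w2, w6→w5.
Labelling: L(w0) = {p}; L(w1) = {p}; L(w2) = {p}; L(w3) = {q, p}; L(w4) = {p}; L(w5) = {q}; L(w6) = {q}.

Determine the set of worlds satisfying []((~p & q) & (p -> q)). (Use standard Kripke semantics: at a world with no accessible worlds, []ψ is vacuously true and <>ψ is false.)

Let φ = []((~p & q) & (p -> q)). Evaluate φ at each world:
  w0 (successors {w0, w4, w5}): φ is false.
  w1 (successors ∅): φ is true.
  w2 (successors {w3, w5}): φ is false.
  w3 (successors {w1, w2, w5}): φ is false.
  w4 (successors {w2, w3, w4}): φ is false.
  w5 (successors {w1, w2}): φ is false.
  w6 (successors {w2, w5}): φ is false.
For instance, at w3:
  At w3: []((~p & q) & (p -> q)) requires (~p & q) & (p -> q) at every successor {w1, w2, w5}.
    (~p & q) & (p -> q) fails at w1, so []((~p & q) & (p -> q)) is false at w3.
Satisfying worlds: {w1}

w1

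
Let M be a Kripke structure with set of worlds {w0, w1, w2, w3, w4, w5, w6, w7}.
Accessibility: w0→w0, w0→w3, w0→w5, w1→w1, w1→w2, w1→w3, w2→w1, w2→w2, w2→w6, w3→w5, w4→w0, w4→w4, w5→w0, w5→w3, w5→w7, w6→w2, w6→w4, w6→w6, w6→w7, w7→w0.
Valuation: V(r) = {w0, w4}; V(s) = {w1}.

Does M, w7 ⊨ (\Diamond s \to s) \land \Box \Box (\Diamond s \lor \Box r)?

No

At w7: \Diamond s \to s is true, \Box \Box (\Diamond s \lor \Box r) is false, so (\Diamond s \to s) \land \Box \Box (\Diamond s \lor \Box r) is false.
  At w7: \Diamond s is false, s is false, so \Diamond s \to s is true.
    At w7: \Diamond s requires s at some successor in {w0}.
      At w0: s is false.
    So \Diamond s is false at w7.
  At w7: \Box \Box (\Diamond s \lor \Box r) requires \Box (\Diamond s \lor \Box r) at every successor {w0}.
    \Box (\Diamond s \lor \Box r) fails at w0, so \Box \Box (\Diamond s \lor \Box r) is false at w7.
      At w0: \Box (\Diamond s \lor \Box r) requires \Diamond s \lor \Box r at every successor {w0, w3, w5}.
        \Diamond s \lor \Box r fails at w0, so \Box (\Diamond s \lor \Box r) is false at w0.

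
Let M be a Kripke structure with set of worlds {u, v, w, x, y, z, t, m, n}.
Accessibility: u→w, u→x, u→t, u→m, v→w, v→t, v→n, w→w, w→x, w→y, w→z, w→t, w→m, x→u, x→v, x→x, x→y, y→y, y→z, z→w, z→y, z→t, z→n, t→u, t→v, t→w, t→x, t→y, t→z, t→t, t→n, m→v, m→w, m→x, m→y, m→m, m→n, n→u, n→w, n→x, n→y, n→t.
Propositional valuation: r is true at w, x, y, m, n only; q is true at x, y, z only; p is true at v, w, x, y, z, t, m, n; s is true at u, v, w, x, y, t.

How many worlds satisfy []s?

2

Recall that []ψ holds at a world iff ψ holds at every accessible world, and <>ψ holds iff ψ holds at some accessible world.
Let φ = []s. Evaluate φ at each world:
  u (successors {w, x, t, m}): φ is false.
  v (successors {w, t, n}): φ is false.
  w (successors {w, x, y, z, t, m}): φ is false.
  x (successors {u, v, x, y}): φ is true.
  y (successors {y, z}): φ is false.
  z (successors {w, y, t, n}): φ is false.
  t (successors {u, v, w, x, y, z, t, n}): φ is false.
  m (successors {v, w, x, y, m, n}): φ is false.
  n (successors {u, w, x, y, t}): φ is true.
For instance, at u:
  At u: []s requires s at every successor {w, x, t, m}.
    s fails at m, so []s is false at u.
Satisfying worlds: {x, n}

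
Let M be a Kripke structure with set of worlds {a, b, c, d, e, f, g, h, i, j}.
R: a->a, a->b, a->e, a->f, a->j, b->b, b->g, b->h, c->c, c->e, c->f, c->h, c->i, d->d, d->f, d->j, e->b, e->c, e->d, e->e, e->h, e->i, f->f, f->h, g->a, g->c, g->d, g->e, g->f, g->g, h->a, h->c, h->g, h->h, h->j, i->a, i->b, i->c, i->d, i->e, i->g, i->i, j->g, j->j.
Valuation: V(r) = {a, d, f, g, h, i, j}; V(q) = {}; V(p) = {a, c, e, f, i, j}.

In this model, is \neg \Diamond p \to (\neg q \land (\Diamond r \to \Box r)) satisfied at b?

No

Recall that \Box ψ holds at a world iff ψ holds at every accessible world, and \Diamond ψ holds iff ψ holds at some accessible world.
At b: \neg \Diamond p is true, \neg q \land (\Diamond r \to \Box r) is false, so \neg \Diamond p \to (\neg q \land (\Diamond r \to \Box r)) is false.
  At b: \Diamond p is false, so \neg \Diamond p is true.
    At b: \Diamond p requires p at some successor in {b, g, h}.
      At b: p is false.
      At g: p is false.
      At h: p is false.
    So \Diamond p is false at b.
  At b: \neg q is true, \Diamond r \to \Box r is false, so \neg q \land (\Diamond r \to \Box r) is false.
    At b: \Diamond r is true, \Box r is false, so \Diamond r \to \Box r is false.
      At b: \Diamond r requires r at some successor in {b, g, h}.
        r holds at g, so \Diamond r is true at b.
      At b: \Box r requires r at every successor {b, g, h}.
        r fails at b, so \Box r is false at b.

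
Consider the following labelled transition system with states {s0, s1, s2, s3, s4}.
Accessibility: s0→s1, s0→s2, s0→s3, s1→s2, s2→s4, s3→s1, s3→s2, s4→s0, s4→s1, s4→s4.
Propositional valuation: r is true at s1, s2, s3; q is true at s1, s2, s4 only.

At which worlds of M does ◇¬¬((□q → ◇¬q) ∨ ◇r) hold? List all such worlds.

s0, s2, s3, s4

Let φ = ◇¬¬((□q → ◇¬q) ∨ ◇r). Evaluate φ at each world:
  s0 (successors {s1, s2, s3}): φ is true.
  s1 (successors {s2}): φ is false.
  s2 (successors {s4}): φ is true.
  s3 (successors {s1, s2}): φ is true.
  s4 (successors {s0, s1, s4}): φ is true.
For instance, at s2:
  At s2: ◇¬¬((□q → ◇¬q) ∨ ◇r) requires ¬¬((□q → ◇¬q) ∨ ◇r) at some successor in {s4}.
    ¬¬((□q → ◇¬q) ∨ ◇r) holds at s4, so ◇¬¬((□q → ◇¬q) ∨ ◇r) is true at s2.
      At s4: ¬((□q → ◇¬q) ∨ ◇r) is false, so ¬¬((□q → ◇¬q) ∨ ◇r) is true.
Satisfying worlds: {s0, s2, s3, s4}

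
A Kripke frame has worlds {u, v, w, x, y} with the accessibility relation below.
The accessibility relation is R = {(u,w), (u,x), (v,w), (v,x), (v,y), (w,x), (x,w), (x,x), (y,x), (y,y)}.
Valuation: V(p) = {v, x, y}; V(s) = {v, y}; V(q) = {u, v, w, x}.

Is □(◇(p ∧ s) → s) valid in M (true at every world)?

Let φ = □(◇(p ∧ s) → s). Evaluate φ at each world:
  u (successors {w, x}): φ is true.
  v (successors {w, x, y}): φ is true.
  w (successors {x}): φ is true.
  x (successors {w, x}): φ is true.
  y (successors {x, y}): φ is true.
For instance, at w:
  At w: □(◇(p ∧ s) → s) requires ◇(p ∧ s) → s at every successor {x}.
      At x: ◇(p ∧ s) is false, s is false, so ◇(p ∧ s) → s is true.
  So □(◇(p ∧ s) → s) is true at w.

Yes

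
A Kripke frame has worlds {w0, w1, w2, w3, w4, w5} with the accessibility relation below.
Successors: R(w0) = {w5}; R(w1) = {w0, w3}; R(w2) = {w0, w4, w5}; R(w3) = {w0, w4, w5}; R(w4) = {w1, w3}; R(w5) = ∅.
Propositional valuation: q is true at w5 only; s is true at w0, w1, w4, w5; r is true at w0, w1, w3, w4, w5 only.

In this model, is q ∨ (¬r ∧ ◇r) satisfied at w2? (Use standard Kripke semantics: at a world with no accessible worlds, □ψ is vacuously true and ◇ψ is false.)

Yes

At w2: q is false, ¬r ∧ ◇r is true, so q ∨ (¬r ∧ ◇r) is true.
  At w2: ¬r is true, ◇r is true, so ¬r ∧ ◇r is true.
    At w2: ◇r requires r at some successor in {w0, w4, w5}.
      r holds at w0, so ◇r is true at w2.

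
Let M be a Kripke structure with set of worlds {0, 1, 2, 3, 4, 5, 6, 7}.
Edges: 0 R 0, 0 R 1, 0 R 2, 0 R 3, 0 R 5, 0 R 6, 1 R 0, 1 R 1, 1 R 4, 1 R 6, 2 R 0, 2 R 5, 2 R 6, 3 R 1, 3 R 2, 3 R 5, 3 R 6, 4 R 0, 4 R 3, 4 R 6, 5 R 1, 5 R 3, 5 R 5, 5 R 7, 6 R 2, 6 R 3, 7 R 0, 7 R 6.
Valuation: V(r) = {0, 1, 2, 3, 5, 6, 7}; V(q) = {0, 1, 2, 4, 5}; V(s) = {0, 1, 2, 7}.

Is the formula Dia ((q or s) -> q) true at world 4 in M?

At 4: Dia ((q or s) -> q) requires (q or s) -> q at some successor in {0, 3, 6}.
  (q or s) -> q holds at 0, so Dia ((q or s) -> q) is true at 4.

Yes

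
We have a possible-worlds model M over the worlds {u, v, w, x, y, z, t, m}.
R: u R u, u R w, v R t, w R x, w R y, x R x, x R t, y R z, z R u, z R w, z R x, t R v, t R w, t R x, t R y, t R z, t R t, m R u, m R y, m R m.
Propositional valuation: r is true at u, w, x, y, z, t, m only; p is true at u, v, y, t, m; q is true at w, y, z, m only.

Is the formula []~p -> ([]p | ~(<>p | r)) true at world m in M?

At m: []~p is false, []p | ~(<>p | r) is true, so []~p -> ([]p | ~(<>p | r)) is true.
  At m: []~p requires ~p at every successor {u, y, m}.
    ~p fails at u, so []~p is false at m.
  At m: []p is true, ~(<>p | r) is false, so []p | ~(<>p | r) is true.
    At m: []p requires p at every successor {u, y, m}.
      At u: p is true.
      At y: p is true.
      At m: p is true.
    So []p is true at m.
    At m: <>p | r is true, so ~(<>p | r) is false.
      At m: <>p is true, r is true, so <>p | r is true.

Yes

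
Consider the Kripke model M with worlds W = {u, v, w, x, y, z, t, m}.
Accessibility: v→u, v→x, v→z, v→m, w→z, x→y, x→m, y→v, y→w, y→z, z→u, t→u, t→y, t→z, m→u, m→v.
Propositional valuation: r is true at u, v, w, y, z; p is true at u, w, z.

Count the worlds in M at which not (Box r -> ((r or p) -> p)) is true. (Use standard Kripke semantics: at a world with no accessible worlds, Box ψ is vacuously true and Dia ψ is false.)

Recall that Box ψ holds at a world iff ψ holds at every accessible world, and Dia ψ holds iff ψ holds at some accessible world.
Let φ = not (Box r -> ((r or p) -> p)). Evaluate φ at each world:
  u (successors ∅): φ is false.
  v (successors {u, x, z, m}): φ is false.
  w (successors {z}): φ is false.
  x (successors {y, m}): φ is false.
  y (successors {v, w, z}): φ is true.
  z (successors {u}): φ is false.
  t (successors {u, y, z}): φ is false.
  m (successors {u, v}): φ is false.
For instance, at w:
  At w: Box r -> ((r or p) -> p) is true, so not (Box r -> ((r or p) -> p)) is false.
    At w: Box r is true, (r or p) -> p is true, so Box r -> ((r or p) -> p) is true.
      At w: Box r requires r at every successor {z}.
        At z: r is true.
      So Box r is true at w.
Satisfying worlds: {y}

1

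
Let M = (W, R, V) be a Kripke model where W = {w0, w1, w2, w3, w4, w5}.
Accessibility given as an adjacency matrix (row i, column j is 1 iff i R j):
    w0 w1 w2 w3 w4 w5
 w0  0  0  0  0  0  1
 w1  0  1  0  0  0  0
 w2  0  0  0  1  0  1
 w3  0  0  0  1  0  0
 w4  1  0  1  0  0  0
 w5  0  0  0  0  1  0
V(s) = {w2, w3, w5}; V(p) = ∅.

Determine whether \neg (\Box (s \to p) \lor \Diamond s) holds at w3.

No

At w3: \Box (s \to p) \lor \Diamond s is true, so \neg (\Box (s \to p) \lor \Diamond s) is false.
  At w3: \Box (s \to p) is false, \Diamond s is true, so \Box (s \to p) \lor \Diamond s is true.
    At w3: \Box (s \to p) requires s \to p at every successor {w3}.
      s \to p fails at w3, so \Box (s \to p) is false at w3.
    At w3: \Diamond s requires s at some successor in {w3}.
      s holds at w3, so \Diamond s is true at w3.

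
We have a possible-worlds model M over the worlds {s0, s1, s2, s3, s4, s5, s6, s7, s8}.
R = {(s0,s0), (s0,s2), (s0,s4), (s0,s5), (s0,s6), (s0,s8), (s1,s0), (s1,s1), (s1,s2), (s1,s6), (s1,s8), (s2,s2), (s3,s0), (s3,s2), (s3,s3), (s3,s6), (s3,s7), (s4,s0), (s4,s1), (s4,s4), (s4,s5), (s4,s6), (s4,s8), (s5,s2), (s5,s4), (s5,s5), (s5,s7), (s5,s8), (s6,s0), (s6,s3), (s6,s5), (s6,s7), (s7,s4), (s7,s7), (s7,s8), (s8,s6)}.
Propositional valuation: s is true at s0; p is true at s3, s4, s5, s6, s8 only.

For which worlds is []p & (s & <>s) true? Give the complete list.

none

Recall that []ψ holds at a world iff ψ holds at every accessible world, and <>ψ holds iff ψ holds at some accessible world.
Let φ = []p & (s & <>s). Evaluate φ at each world:
  s0 (successors {s0, s2, s4, s5, s6, s8}): φ is false.
  s1 (successors {s0, s1, s2, s6, s8}): φ is false.
  s2 (successors {s2}): φ is false.
  s3 (successors {s0, s2, s3, s6, s7}): φ is false.
  s4 (successors {s0, s1, s4, s5, s6, s8}): φ is false.
  s5 (successors {s2, s4, s5, s7, s8}): φ is false.
  s6 (successors {s0, s3, s5, s7}): φ is false.
  s7 (successors {s4, s7, s8}): φ is false.
  s8 (successors {s6}): φ is false.
For instance, at s7:
  At s7: []p is false, s & <>s is false, so []p & (s & <>s) is false.
    At s7: []p requires p at every successor {s4, s7, s8}.
      p fails at s7, so []p is false at s7.
    At s7: s is false, <>s is false, so s & <>s is false.
      At s7: <>s requires s at some successor in {s4, s7, s8}.
        At s4: s is false.
        At s7: s is false.
        At s8: s is false.
      So <>s is false at s7.
Satisfying worlds: none.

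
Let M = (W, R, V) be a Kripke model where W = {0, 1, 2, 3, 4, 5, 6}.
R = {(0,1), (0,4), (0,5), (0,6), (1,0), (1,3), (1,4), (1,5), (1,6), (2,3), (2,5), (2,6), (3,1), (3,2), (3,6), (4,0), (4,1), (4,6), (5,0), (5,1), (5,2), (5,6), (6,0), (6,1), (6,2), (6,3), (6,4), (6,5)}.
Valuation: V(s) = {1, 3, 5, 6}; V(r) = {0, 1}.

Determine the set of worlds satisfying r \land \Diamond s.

Let φ = r \land \Diamond s. Evaluate φ at each world:
  0 (successors {1, 4, 5, 6}): φ is true.
  1 (successors {0, 3, 4, 5, 6}): φ is true.
  2 (successors {3, 5, 6}): φ is false.
  3 (successors {1, 2, 6}): φ is false.
  4 (successors {0, 1, 6}): φ is false.
  5 (successors {0, 1, 2, 6}): φ is false.
  6 (successors {0, 1, 2, 3, 4, 5}): φ is false.
For instance, at 5:
  At 5: r is false, \Diamond s is true, so r \land \Diamond s is false.
    At 5: \Diamond s requires s at some successor in {0, 1, 2, 6}.
      s holds at 1, so \Diamond s is true at 5.
Satisfying worlds: {0, 1}

0, 1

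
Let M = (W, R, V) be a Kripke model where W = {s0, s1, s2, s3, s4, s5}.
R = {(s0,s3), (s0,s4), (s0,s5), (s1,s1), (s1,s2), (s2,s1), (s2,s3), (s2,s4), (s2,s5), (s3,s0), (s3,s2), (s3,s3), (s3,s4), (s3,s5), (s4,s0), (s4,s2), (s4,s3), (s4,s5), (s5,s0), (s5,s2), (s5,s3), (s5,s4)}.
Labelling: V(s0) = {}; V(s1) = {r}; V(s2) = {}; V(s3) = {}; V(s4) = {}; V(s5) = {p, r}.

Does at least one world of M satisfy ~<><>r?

No

Let φ = ~<><>r. Evaluate φ at each world:
  s0 (successors {s3, s4, s5}): φ is false.
  s1 (successors {s1, s2}): φ is false.
  s2 (successors {s1, s3, s4, s5}): φ is false.
  s3 (successors {s0, s2, s3, s4, s5}): φ is false.
  s4 (successors {s0, s2, s3, s5}): φ is false.
  s5 (successors {s0, s2, s3, s4}): φ is false.
For instance, at s1:
  At s1: <><>r is true, so ~<><>r is false.
    At s1: <><>r requires <>r at some successor in {s1, s2}.
      <>r holds at s1, so <><>r is true at s1.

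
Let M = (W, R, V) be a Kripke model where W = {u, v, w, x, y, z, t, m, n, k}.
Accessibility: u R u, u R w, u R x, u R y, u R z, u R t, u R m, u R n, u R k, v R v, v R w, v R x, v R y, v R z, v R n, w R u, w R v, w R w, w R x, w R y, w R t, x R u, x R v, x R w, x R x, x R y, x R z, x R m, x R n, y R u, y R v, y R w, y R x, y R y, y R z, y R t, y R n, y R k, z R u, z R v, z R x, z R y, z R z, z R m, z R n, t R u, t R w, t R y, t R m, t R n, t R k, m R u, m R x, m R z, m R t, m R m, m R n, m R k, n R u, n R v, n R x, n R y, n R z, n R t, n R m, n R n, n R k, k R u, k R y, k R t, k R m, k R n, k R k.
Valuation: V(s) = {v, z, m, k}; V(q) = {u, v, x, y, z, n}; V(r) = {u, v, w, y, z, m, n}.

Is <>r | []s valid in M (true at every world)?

Let φ = <>r | []s. Evaluate φ at each world:
  u (successors {u, w, x, y, z, t, m, n, k}): φ is true.
  v (successors {v, w, x, y, z, n}): φ is true.
  w (successors {u, v, w, x, y, t}): φ is true.
  x (successors {u, v, w, x, y, z, m, n}): φ is true.
  y (successors {u, v, w, x, y, z, t, n, k}): φ is true.
  z (successors {u, v, x, y, z, m, n}): φ is true.
  t (successors {u, w, y, m, n, k}): φ is true.
  m (successors {u, x, z, t, m, n, k}): φ is true.
  n (successors {u, v, x, y, z, t, m, n, k}): φ is true.
  k (successors {u, y, t, m, n, k}): φ is true.
For instance, at y:
  At y: <>r is true, []s is false, so <>r | []s is true.
    At y: <>r requires r at some successor in {u, v, w, x, y, z, t, n, k}.
      r holds at u, so <>r is true at y.
    At y: []s requires s at every successor {u, v, w, x, y, z, t, n, k}.
      s fails at u, so []s is false at y.

Yes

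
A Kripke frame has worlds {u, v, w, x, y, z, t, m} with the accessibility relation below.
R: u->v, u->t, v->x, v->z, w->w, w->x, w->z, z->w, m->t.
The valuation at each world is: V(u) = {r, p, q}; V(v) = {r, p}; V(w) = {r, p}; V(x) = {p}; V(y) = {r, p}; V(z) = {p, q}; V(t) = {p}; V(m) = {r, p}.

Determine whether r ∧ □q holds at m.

Recall that □ψ holds at a world iff ψ holds at every accessible world, and ◇ψ holds iff ψ holds at some accessible world.
At m: r is true, □q is false, so r ∧ □q is false.
  At m: □q requires q at every successor {t}.
    q fails at t, so □q is false at m.

No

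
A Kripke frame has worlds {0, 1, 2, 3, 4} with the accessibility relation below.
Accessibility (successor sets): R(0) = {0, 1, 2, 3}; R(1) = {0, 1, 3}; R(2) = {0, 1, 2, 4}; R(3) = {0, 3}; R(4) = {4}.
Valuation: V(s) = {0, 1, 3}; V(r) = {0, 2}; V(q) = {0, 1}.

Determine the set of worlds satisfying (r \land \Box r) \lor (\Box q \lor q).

Let φ = (r \land \Box r) \lor (\Box q \lor q). Evaluate φ at each world:
  0 (successors {0, 1, 2, 3}): φ is true.
  1 (successors {0, 1, 3}): φ is true.
  2 (successors {0, 1, 2, 4}): φ is false.
  3 (successors {0, 3}): φ is false.
  4 (successors {4}): φ is false.
For instance, at 2:
  At 2: r \land \Box r is false, \Box q \lor q is false, so (r \land \Box r) \lor (\Box q \lor q) is false.
    At 2: r is true, \Box r is false, so r \land \Box r is false.
      At 2: \Box r requires r at every successor {0, 1, 2, 4}.
        r fails at 1, so \Box r is false at 2.
    At 2: \Box q is false, q is false, so \Box q \lor q is false.
      At 2: \Box q requires q at every successor {0, 1, 2, 4}.
        q fails at 2, so \Box q is false at 2.
Satisfying worlds: {0, 1}

0, 1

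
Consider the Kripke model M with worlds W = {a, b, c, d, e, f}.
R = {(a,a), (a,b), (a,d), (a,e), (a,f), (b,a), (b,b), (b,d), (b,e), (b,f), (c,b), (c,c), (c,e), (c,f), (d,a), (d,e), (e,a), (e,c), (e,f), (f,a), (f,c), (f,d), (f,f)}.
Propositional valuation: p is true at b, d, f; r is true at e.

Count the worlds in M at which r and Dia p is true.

1

Let φ = r and Dia p. Evaluate φ at each world:
  a (successors {a, b, d, e, f}): φ is false.
  b (successors {a, b, d, e, f}): φ is false.
  c (successors {b, c, e, f}): φ is false.
  d (successors {a, e}): φ is false.
  e (successors {a, c, f}): φ is true.
  f (successors {a, c, d, f}): φ is false.
For instance, at a:
  At a: r is false, Dia p is true, so r and Dia p is false.
    At a: Dia p requires p at some successor in {a, b, d, e, f}.
      p holds at b, so Dia p is true at a.
Satisfying worlds: {e}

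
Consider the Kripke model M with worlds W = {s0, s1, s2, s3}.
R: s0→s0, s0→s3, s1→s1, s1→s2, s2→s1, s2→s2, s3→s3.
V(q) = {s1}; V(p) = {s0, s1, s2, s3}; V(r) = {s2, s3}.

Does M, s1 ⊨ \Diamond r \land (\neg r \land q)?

At s1: \Diamond r is true, \neg r \land q is true, so \Diamond r \land (\neg r \land q) is true.
  At s1: \Diamond r requires r at some successor in {s1, s2}.
    r holds at s2, so \Diamond r is true at s1.

Yes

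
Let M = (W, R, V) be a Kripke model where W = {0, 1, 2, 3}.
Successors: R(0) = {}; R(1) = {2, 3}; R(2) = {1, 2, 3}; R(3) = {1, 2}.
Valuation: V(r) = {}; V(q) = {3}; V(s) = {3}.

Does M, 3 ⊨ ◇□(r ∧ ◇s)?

No

Recall that □ψ holds at a world iff ψ holds at every accessible world, and ◇ψ holds iff ψ holds at some accessible world.
At 3: ◇□(r ∧ ◇s) requires □(r ∧ ◇s) at some successor in {1, 2}.
  At 1: □(r ∧ ◇s) is false.
  At 2: □(r ∧ ◇s) is false.
So ◇□(r ∧ ◇s) is false at 3.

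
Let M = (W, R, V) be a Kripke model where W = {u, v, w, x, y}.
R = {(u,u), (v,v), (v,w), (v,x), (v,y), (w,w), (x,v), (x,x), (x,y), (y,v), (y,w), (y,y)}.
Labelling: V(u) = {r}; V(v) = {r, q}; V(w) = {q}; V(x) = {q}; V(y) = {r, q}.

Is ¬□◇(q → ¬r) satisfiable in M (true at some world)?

Recall that □ψ holds at a world iff ψ holds at every accessible world, and ◇ψ holds iff ψ holds at some accessible world.
Let φ = ¬□◇(q → ¬r). Evaluate φ at each world:
  u (successors {u}): φ is false.
  v (successors {v, w, x, y}): φ is false.
  w (successors {w}): φ is false.
  x (successors {v, x, y}): φ is false.
  y (successors {v, w, y}): φ is false.
For instance, at x:
  At x: □◇(q → ¬r) is true, so ¬□◇(q → ¬r) is false.
    At x: □◇(q → ¬r) requires ◇(q → ¬r) at every successor {v, x, y}.
      At v: ◇(q → ¬r) is true.
      At x: ◇(q → ¬r) is true.
      At y: ◇(q → ¬r) is true.
    So □◇(q → ¬r) is true at x.

No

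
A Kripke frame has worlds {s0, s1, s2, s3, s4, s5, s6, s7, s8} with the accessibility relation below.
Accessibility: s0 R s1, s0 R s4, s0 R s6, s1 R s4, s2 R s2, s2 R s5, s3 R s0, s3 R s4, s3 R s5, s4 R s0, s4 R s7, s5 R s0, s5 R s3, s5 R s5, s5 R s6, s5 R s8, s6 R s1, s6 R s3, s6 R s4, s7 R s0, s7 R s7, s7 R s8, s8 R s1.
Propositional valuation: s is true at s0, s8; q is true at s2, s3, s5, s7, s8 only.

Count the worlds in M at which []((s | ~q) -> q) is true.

Let φ = []((s | ~q) -> q). Evaluate φ at each world:
  s0 (successors {s1, s4, s6}): φ is false.
  s1 (successors {s4}): φ is false.
  s2 (successors {s2, s5}): φ is true.
  s3 (successors {s0, s4, s5}): φ is false.
  s4 (successors {s0, s7}): φ is false.
  s5 (successors {s0, s3, s5, s6, s8}): φ is false.
  s6 (successors {s1, s3, s4}): φ is false.
  s7 (successors {s0, s7, s8}): φ is false.
  s8 (successors {s1}): φ is false.
For instance, at s6:
  At s6: []((s | ~q) -> q) requires (s | ~q) -> q at every successor {s1, s3, s4}.
    (s | ~q) -> q fails at s1, so []((s | ~q) -> q) is false at s6.
Satisfying worlds: {s2}

1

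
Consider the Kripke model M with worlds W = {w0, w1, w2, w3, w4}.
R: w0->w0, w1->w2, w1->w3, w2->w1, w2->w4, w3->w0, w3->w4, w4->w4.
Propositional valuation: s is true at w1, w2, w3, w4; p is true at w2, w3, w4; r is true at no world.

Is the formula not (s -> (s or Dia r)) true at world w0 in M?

No

At w0: s -> (s or Dia r) is true, so not (s -> (s or Dia r)) is false.
  At w0: s is false, s or Dia r is false, so s -> (s or Dia r) is true.
    At w0: s is false, Dia r is false, so s or Dia r is false.
      At w0: Dia r requires r at some successor in {w0}.
        At w0: r is false.
      So Dia r is false at w0.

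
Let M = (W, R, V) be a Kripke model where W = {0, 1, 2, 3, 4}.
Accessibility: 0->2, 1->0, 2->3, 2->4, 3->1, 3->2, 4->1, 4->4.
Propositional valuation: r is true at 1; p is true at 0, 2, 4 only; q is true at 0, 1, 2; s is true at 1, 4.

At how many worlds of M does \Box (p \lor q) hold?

Let φ = \Box (p \lor q). Evaluate φ at each world:
  0 (successors {2}): φ is true.
  1 (successors {0}): φ is true.
  2 (successors {3, 4}): φ is false.
  3 (successors {1, 2}): φ is true.
  4 (successors {1, 4}): φ is true.
For instance, at 0:
  At 0: \Box (p \lor q) requires p \lor q at every successor {2}.
    At 2: p \lor q is true.
  So \Box (p \lor q) is true at 0.
Satisfying worlds: {0, 1, 3, 4}

4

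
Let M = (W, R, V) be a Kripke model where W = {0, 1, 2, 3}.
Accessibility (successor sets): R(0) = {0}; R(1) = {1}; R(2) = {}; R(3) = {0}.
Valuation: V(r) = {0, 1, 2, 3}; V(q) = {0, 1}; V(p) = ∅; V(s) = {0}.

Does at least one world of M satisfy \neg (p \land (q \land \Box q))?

Recall that \Box ψ holds at a world iff ψ holds at every accessible world, and \Diamond ψ holds iff ψ holds at some accessible world.
Let φ = \neg (p \land (q \land \Box q)). Evaluate φ at each world:
  0 (successors {0}): φ is true.
  1 (successors {1}): φ is true.
  2 (successors ∅): φ is true.
  3 (successors {0}): φ is true.
Detail at 0 (witness):
  At 0: p \land (q \land \Box q) is false, so \neg (p \land (q \land \Box q)) is true.
    At 0: p is false, q \land \Box q is true, so p \land (q \land \Box q) is false.
      At 0: q is true, \Box q is true, so q \land \Box q is true.

Yes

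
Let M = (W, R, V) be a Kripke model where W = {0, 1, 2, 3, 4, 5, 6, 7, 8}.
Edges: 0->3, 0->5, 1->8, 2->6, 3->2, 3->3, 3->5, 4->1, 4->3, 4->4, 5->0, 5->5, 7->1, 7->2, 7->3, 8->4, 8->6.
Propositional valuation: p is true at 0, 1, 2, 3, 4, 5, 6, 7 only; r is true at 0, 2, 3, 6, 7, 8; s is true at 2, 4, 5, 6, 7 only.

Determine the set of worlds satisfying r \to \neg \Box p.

1, 4, 5

Let φ = r \to \neg \Box p. Evaluate φ at each world:
  0 (successors {3, 5}): φ is false.
  1 (successors {8}): φ is true.
  2 (successors {6}): φ is false.
  3 (successors {2, 3, 5}): φ is false.
  4 (successors {1, 3, 4}): φ is true.
  5 (successors {0, 5}): φ is true.
  6 (successors ∅): φ is false.
  7 (successors {1, 2, 3}): φ is false.
  8 (successors {4, 6}): φ is false.
For instance, at 7:
  At 7: r is true, \neg \Box p is false, so r \to \neg \Box p is false.
    At 7: \Box p is true, so \neg \Box p is false.
      At 7: \Box p requires p at every successor {1, 2, 3}.
        At 1: p is true.
        At 2: p is true.
        At 3: p is true.
      So \Box p is true at 7.
Satisfying worlds: {1, 4, 5}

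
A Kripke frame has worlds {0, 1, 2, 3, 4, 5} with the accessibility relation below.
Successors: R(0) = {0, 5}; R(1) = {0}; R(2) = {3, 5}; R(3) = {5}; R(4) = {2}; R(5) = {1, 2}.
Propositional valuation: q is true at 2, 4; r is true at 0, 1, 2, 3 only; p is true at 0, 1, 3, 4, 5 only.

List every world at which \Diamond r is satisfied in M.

0, 1, 2, 4, 5

Recall that \Diamond ψ holds at a world iff ψ holds at some accessible world.
Let φ = \Diamond r. Evaluate φ at each world:
  0 (successors {0, 5}): φ is true.
  1 (successors {0}): φ is true.
  2 (successors {3, 5}): φ is true.
  3 (successors {5}): φ is false.
  4 (successors {2}): φ is true.
  5 (successors {1, 2}): φ is true.
For instance, at 3:
  At 3: \Diamond r requires r at some successor in {5}.
    At 5: r is false.
  So \Diamond r is false at 3.
Satisfying worlds: {0, 1, 2, 4, 5}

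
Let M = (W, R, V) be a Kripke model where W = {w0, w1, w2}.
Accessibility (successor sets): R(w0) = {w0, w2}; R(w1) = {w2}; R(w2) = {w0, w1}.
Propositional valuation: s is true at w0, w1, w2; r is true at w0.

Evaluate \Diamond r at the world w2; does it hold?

At w2: \Diamond r requires r at some successor in {w0, w1}.
  r holds at w0, so \Diamond r is true at w2.

Yes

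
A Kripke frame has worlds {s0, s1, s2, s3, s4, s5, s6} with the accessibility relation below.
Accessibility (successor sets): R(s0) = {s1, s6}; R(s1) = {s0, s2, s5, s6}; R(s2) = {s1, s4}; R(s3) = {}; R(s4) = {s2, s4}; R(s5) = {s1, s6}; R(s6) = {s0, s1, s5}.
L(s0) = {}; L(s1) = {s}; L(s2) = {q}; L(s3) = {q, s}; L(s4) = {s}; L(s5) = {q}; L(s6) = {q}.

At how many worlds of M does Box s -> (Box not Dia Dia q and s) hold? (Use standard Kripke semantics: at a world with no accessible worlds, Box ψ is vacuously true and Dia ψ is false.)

6

Let φ = Box s -> (Box not Dia Dia q and s). Evaluate φ at each world:
  s0 (successors {s1, s6}): φ is true.
  s1 (successors {s0, s2, s5, s6}): φ is true.
  s2 (successors {s1, s4}): φ is false.
  s3 (successors ∅): φ is true.
  s4 (successors {s2, s4}): φ is true.
  s5 (successors {s1, s6}): φ is true.
  s6 (successors {s0, s1, s5}): φ is true.
For instance, at s1:
  At s1: Box s is false, Box not Dia Dia q and s is false, so Box s -> (Box not Dia Dia q and s) is true.
    At s1: Box s requires s at every successor {s0, s2, s5, s6}.
      s fails at s0, so Box s is false at s1.
    At s1: Box not Dia Dia q is false, s is true, so Box not Dia Dia q and s is false.
      At s1: Box not Dia Dia q requires not Dia Dia q at every successor {s0, s2, s5, s6}.
        not Dia Dia q fails at s0, so Box not Dia Dia q is false at s1.
Satisfying worlds: {s0, s1, s3, s4, s5, s6}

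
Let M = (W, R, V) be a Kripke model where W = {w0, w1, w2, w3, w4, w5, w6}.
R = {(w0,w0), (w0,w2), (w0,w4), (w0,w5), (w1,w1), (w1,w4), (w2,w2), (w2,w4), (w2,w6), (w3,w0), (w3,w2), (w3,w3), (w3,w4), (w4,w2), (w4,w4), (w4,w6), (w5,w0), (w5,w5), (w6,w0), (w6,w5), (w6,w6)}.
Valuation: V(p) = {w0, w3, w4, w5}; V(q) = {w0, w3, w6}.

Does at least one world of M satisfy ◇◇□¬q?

Yes

Let φ = ◇◇□¬q. Evaluate φ at each world:
  w0 (successors {w0, w2, w4, w5}): φ is false.
  w1 (successors {w1, w4}): φ is true.
  w2 (successors {w2, w4, w6}): φ is false.
  w3 (successors {w0, w2, w3, w4}): φ is false.
  w4 (successors {w2, w4, w6}): φ is false.
  w5 (successors {w0, w5}): φ is false.
  w6 (successors {w0, w5, w6}): φ is false.
Detail at w1 (witness):
  At w1: ◇◇□¬q requires ◇□¬q at some successor in {w1, w4}.
    ◇□¬q holds at w1, so ◇◇□¬q is true at w1.
      At w1: ◇□¬q requires □¬q at some successor in {w1, w4}.
        □¬q holds at w1, so ◇□¬q is true at w1.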